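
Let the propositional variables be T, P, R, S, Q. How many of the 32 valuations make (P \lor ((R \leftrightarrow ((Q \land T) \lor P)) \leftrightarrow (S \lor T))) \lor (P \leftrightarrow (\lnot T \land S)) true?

30

Initial set: {((P \lor ((R \leftrightarrow ((Q \land T) \lor P)) \leftrightarrow (S \lor T))) \lor (P \leftrightarrow (\lnot T \land S)))}.
((P \lor ((R \leftrightarrow ((Q \land T) \lor P)) \leftrightarrow (S \lor T))) \lor (P \leftrightarrow (\lnot T \land S))): β-rule — branch into (P \lor ((R \leftrightarrow ((Q \land T) \lor P)) \leftrightarrow (S \lor T)))  //  (P \leftrightarrow (\lnot T \land S)).
  branch 1 (add (P \lor ((R \leftrightarrow ((Q \land T) \lor P)) \leftrightarrow (S \lor T)))):
    (P \lor ((R \leftrightarrow ((Q \land T) \lor P)) \leftrightarrow (S \lor T))): β-rule — branch into P  //  ((R \leftrightarrow ((Q \land T) \lor P)) \leftrightarrow (S \lor T)).
      branch 1.1 (add P):
        ○ open, literals {P=true}.
      branch 1.2 (add ((R \leftrightarrow ((Q \land T) \lor P)) \leftrightarrow (S \lor T))):
        ((R \leftrightarrow ((Q \land T) \lor P)) \leftrightarrow (S \lor T)): β-rule — branch into (R \leftrightarrow ((Q \land T) \lor P)), (S \lor T)  //  \lnot (R \leftrightarrow ((Q \land T) \lor P)), \lnot (S \lor T).
          branch 1.2.1 (add (R \leftrightarrow ((Q \land T) \lor P)), (S \lor T)):
            (R \leftrightarrow ((Q \land T) \lor P)): β-rule — branch into R, ((Q \land T) \lor P)  //  \lnot R, \lnot ((Q \land T) \lor P).
              branch 1.2.1.1 (add R, ((Q \land T) \lor P)):
                (S \lor T): β-rule — branch into S  //  T.
                  branch 1.2.1.1.1 (add S):
                    ((Q \land T) \lor P): β-rule — branch into (Q \land T)  //  P.
                      branch 1.2.1.1.1.1 (add (Q \land T)):
                        (Q \land T): α-rule — add Q, T.
                        ○ open, literals {Q=true, R=true, S=true, T=true}.
                      branch 1.2.1.1.1.2 (add P):
                        ○ open, literals {P=true, R=true, S=true}.
                  branch 1.2.1.1.2 (add T):
                    ((Q \land T) \lor P): β-rule — branch into (Q \land T)  //  P.
                      branch 1.2.1.1.2.1 (add (Q \land T)):
                        (Q \land T): α-rule — add Q, T.
                        ○ open, literals {Q=true, R=true, T=true}.
                      branch 1.2.1.1.2.2 (add P):
                        ○ open, literals {P=true, R=true, T=true}.
              branch 1.2.1.2 (add \lnot R, \lnot ((Q \land T) \lor P)):
                \lnot ((Q \land T) \lor P): α-rule — add \lnot (Q \land T), \lnot P.
                (S \lor T): β-rule — branch into S  //  T.
                  branch 1.2.1.2.1 (add S):
                    \lnot (Q \land T): β-rule — branch into \lnot Q  //  \lnot T.
                      branch 1.2.1.2.1.1 (add \lnot Q):
                        ○ open, literals {P=false, Q=false, R=false, S=true}.
                      branch 1.2.1.2.1.2 (add \lnot T):
                        ○ open, literals {P=false, R=false, S=true, T=false}.
                  branch 1.2.1.2.2 (add T):
                    \lnot (Q \land T): β-rule — branch into \lnot Q  //  \lnot T.
                      branch 1.2.1.2.2.1 (add \lnot Q):
                        ○ open, literals {P=false, Q=false, R=false, T=true}.
                      branch 1.2.1.2.2.2 (add \lnot T):
                        × closes — contains both T and \lnot T.
          branch 1.2.2 (add \lnot (R \leftrightarrow ((Q \land T) \lor P)), \lnot (S \lor T)):
            \lnot (S \lor T): α-rule — add \lnot S, \lnot T.
            \lnot (R \leftrightarrow ((Q \land T) \lor P)): β-rule — branch into R, \lnot ((Q \land T) \lor P)  //  \lnot R, ((Q \land T) \lor P).
              branch 1.2.2.1 (add R, \lnot ((Q \land T) \lor P)):
                \lnot ((Q \land T) \lor P): α-rule — add \lnot (Q \land T), \lnot P.
                \lnot (Q \land T): β-rule — branch into \lnot Q  //  \lnot T.
                  branch 1.2.2.1.1 (add \lnot Q):
                    ○ open, literals {P=false, Q=false, R=true, S=false, T=false}.
                  branch 1.2.2.1.2 (add \lnot T):
                    ○ open, literals {P=false, R=true, S=false, T=false}.
              branch 1.2.2.2 (add \lnot R, ((Q \land T) \lor P)):
                ((Q \land T) \lor P): β-rule — branch into (Q \land T)  //  P.
                  branch 1.2.2.2.1 (add (Q \land T)):
                    (Q \land T): α-rule — add Q, T.
                    × closes — contains both T and \lnot T.
                  branch 1.2.2.2.2 (add P):
                    ○ open, literals {P=true, R=false, S=false, T=false}.
  branch 2 (add (P \leftrightarrow (\lnot T \land S))):
    (P \leftrightarrow (\lnot T \land S)): β-rule — branch into P, (\lnot T \land S)  //  \lnot P, \lnot (\lnot T \land S).
      branch 2.1 (add P, (\lnot T \land S)):
        (\lnot T \land S): α-rule — add \lnot T, S.
        ○ open, literals {P=true, S=true, T=false}.
      branch 2.2 (add \lnot P, \lnot (\lnot T \land S)):
        \lnot (\lnot T \land S): β-rule — branch into \lnot \lnot T  //  \lnot S.
          branch 2.2.1 (add \lnot \lnot T):
            ○ open, literals {P=false, T=true}.
          branch 2.2.2 (add \lnot S):
            ○ open, literals {P=false, S=false}.
2 branches closed, 14 open.
Each open branch fixes some atoms; the unmentioned ones are free. Counting distinct full assignments: branch {P=true} (T, R, S, Q) contributes 16 new; branch {Q=true, R=true, S=true, T=true} (P) contributes 1 new; branch {P=true, R=true, S=true} (T, Q) contributes 0 new; branch {Q=true, R=true, T=true} (P, S) contributes 1 new; branch {P=true, R=true, T=true} (S, Q) contributes 0 new; branch {P=false, Q=false, R=false, S=true} (T) contributes 2 new; branch {P=false, R=false, S=true, T=false} (Q) contributes 1 new; branch {P=false, Q=false, R=false, T=true} (S) contributes 1 new; branch {P=false, Q=false, R=true, S=false, T=false} (none free) contributes 1 new; branch {P=false, R=true, S=false, T=false} (Q) contributes 1 new; branch {P=true, R=false, S=false, T=false} (Q) contributes 0 new; branch {P=true, S=true, T=false} (R, Q) contributes 0 new; branch {P=false, T=true} (R, S, Q) contributes 4 new; branch {P=false, S=false} (T, R, Q) contributes 2 new. Total: 30.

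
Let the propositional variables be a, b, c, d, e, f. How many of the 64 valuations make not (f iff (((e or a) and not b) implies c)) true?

32

Initial set: {not (f iff (((e or a) and not b) implies c))}.
not (f iff (((e or a) and not b) implies c)): β-rule — branch into f, not (((e or a) and not b) implies c)  //  not f, (((e or a) and not b) implies c).
  branch 1 (add f, not (((e or a) and not b) implies c)):
    not (((e or a) and not b) implies c): α-rule — add ((e or a) and not b), not c.
    ((e or a) and not b): α-rule — add (e or a), not b.
    (e or a): β-rule — branch into e  //  a.
      branch 1.1 (add e):
        ○ open, literals {b=0, c=0, e=1, f=1}.
      branch 1.2 (add a):
        ○ open, literals {a=1, b=0, c=0, f=1}.
  branch 2 (add not f, (((e or a) and not b) implies c)):
    (((e or a) and not b) implies c): β-rule — branch into not ((e or a) and not b)  //  c.
      branch 2.1 (add not ((e or a) and not b)):
        not ((e or a) and not b): β-rule — branch into not (e or a)  //  not not b.
          branch 2.1.1 (add not (e or a)):
            not (e or a): α-rule — add not e, not a.
            ○ open, literals {a=0, e=0, f=0}.
          branch 2.1.2 (add not not b):
            ○ open, literals {b=1, f=0}.
      branch 2.2 (add c):
        ○ open, literals {c=1, f=0}.
0 branches closed, 5 open.
Each open branch fixes some atoms; the unmentioned ones are free. Counting distinct full assignments: branch {b=0, c=0, e=1, f=1} (a, d) contributes 4 new; branch {a=1, b=0, c=0, f=1} (d, e) contributes 2 new; branch {a=0, e=0, f=0} (b, c, d) contributes 8 new; branch {b=1, f=0} (a, c, d, e) contributes 12 new; branch {c=1, f=0} (a, b, d, e) contributes 6 new. Total: 32.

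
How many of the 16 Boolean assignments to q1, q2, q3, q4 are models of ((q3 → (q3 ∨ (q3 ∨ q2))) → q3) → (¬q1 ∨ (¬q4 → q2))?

15

Initial set: {T (((q3 → (q3 ∨ (q3 ∨ q2))) → q3) → (¬q1 ∨ (¬q4 → q2)))}.
T (((q3 → (q3 ∨ (q3 ∨ q2))) → q3) → (¬q1 ∨ (¬q4 → q2))): β-rule — branch into F ((q3 → (q3 ∨ (q3 ∨ q2))) → q3)  //  T (¬q1 ∨ (¬q4 → q2)).
  branch 1 (add F ((q3 → (q3 ∨ (q3 ∨ q2))) → q3)):
    F ((q3 → (q3 ∨ (q3 ∨ q2))) → q3): α-rule — add T (q3 → (q3 ∨ (q3 ∨ q2))), F q3.
    T (q3 → (q3 ∨ (q3 ∨ q2))): β-rule — branch into F q3  //  T (q3 ∨ (q3 ∨ q2)).
      branch 1.1 (add F q3):
        ○ open, literals {q3=false}.
      branch 1.2 (add T (q3 ∨ (q3 ∨ q2))):
        T (q3 ∨ (q3 ∨ q2)): β-rule — branch into T q3  //  T (q3 ∨ q2).
          branch 1.2.1 (add T q3):
            × closes — contains both q3 and ¬q3.
          branch 1.2.2 (add T (q3 ∨ q2)):
            T (q3 ∨ q2): β-rule — branch into T q3  //  T q2.
              branch 1.2.2.1 (add T q3):
                × closes — contains both q3 and ¬q3.
              branch 1.2.2.2 (add T q2):
                ○ open, literals {q2=true, q3=false}.
  branch 2 (add T (¬q1 ∨ (¬q4 → q2))):
    T (¬q1 ∨ (¬q4 → q2)): β-rule — branch into T ¬q1  //  T (¬q4 → q2).
      branch 2.1 (add T ¬q1):
        ○ open, literals {q1=false}.
      branch 2.2 (add T (¬q4 → q2)):
        T (¬q4 → q2): β-rule — branch into F ¬q4  //  T q2.
          branch 2.2.1 (add F ¬q4):
            ○ open, literals {q4=true}.
          branch 2.2.2 (add T q2):
            ○ open, literals {q2=true}.
2 branches closed, 5 open.
Each open branch fixes some atoms; the unmentioned ones are free. Counting distinct full assignments: branch {q3=false} (q1, q2, q4) contributes 8 new; branch {q2=true, q3=false} (q1, q4) contributes 0 new; branch {q1=false} (q2, q3, q4) contributes 4 new; branch {q4=true} (q1, q2, q3) contributes 2 new; branch {q2=true} (q1, q3, q4) contributes 1 new. Total: 15.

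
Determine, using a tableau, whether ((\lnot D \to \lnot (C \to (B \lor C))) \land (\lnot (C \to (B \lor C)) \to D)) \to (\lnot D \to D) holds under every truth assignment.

Valid

Assume the negation and expand:
Initial set: {\lnot (((\lnot D \to \lnot (C \to (B \lor C))) \land (\lnot (C \to (B \lor C)) \to D)) \to (\lnot D \to D))}.
\lnot (((\lnot D \to \lnot (C \to (B \lor C))) \land (\lnot (C \to (B \lor C)) \to D)) \to (\lnot D \to D)): α-rule — add ((\lnot D \to \lnot (C \to (B \lor C))) \land (\lnot (C \to (B \lor C)) \to D)), \lnot (\lnot D \to D).
((\lnot D \to \lnot (C \to (B \lor C))) \land (\lnot (C \to (B \lor C)) \to D)): α-rule — add (\lnot D \to \lnot (C \to (B \lor C))), (\lnot (C \to (B \lor C)) \to D).
\lnot (\lnot D \to D): α-rule — add \lnot D, \lnot D.
(\lnot D \to \lnot (C \to (B \lor C))): β-rule — branch into \lnot \lnot D  //  \lnot (C \to (B \lor C)).
  branch 1 (add \lnot \lnot D):
    × closes — contains both D and \lnot D.
  branch 2 (add \lnot (C \to (B \lor C))):
    \lnot (C \to (B \lor C)): α-rule — add C, \lnot (B \lor C).
    \lnot (B \lor C): α-rule — add \lnot B, \lnot C.
    × closes — contains both C and \lnot C.
All 2 branches close.
Every branch closed, so the negation is unsatisfiable and the formula is valid.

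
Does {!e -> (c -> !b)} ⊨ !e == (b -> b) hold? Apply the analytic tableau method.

No

Initial set: {(!e -> (c -> !b)); !(!e == (b -> b))}.
(!e -> (c -> !b)): β-rule — branch into !!e  //  (c -> !b).
  branch 1 (add !!e):
    !(!e == (b -> b)): β-rule — branch into !e, !(b -> b)  //  !!e, (b -> b).
      branch 1.1 (add !e, !(b -> b)):
        × closes — contains both e and !e.
      branch 1.2 (add !!e, (b -> b)):
        (b -> b): β-rule — branch into !b  //  b.
          branch 1.2.1 (add !b):
            ○ open, literals {b=0, e=1}.
          branch 1.2.2 (add b):
            ○ open, literals {b=1, e=1}.
  branch 2 (add (c -> !b)):
    !(!e == (b -> b)): β-rule — branch into !e, !(b -> b)  //  !!e, (b -> b).
      branch 2.1 (add !e, !(b -> b)):
        !(b -> b): α-rule — add b, !b.
        × closes — contains both b and !b.
      branch 2.2 (add !!e, (b -> b)):
        (c -> !b): β-rule — branch into !c  //  !b.
          branch 2.2.1 (add !c):
            (b -> b): β-rule — branch into !b  //  b.
              branch 2.2.1.1 (add !b):
                ○ open, literals {b=0, c=0, e=1}.
              branch 2.2.1.2 (add b):
                ○ open, literals {b=1, c=0, e=1}.
          branch 2.2.2 (add !b):
            (b -> b): β-rule — branch into !b  //  b.
              branch 2.2.2.1 (add !b):
                ○ open, literals {b=0, e=1}.
              branch 2.2.2.2 (add b):
                × closes — contains both b and !b.
3 branches closed, 5 open.
An open branch gives a countermodel: b=0, e=1 (unmentioned atoms arbitrary); the premises hold there but the conclusion fails.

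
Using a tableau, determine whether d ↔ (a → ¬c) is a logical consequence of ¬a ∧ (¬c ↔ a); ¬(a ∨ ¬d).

Initial set: {(¬a ∧ (¬c ↔ a)); ¬(a ∨ ¬d); ¬(d ↔ (a → ¬c))}.
(¬a ∧ (¬c ↔ a)): α-rule — add ¬a, (¬c ↔ a).
¬(a ∨ ¬d): α-rule — add ¬a, ¬¬d.
¬(d ↔ (a → ¬c)): β-rule — branch into d, ¬(a → ¬c)  //  ¬d, (a → ¬c).
  branch 1 (add d, ¬(a → ¬c)):
    ¬(a → ¬c): α-rule — add a, ¬¬c.
    × closes — contains both a and ¬a.
  branch 2 (add ¬d, (a → ¬c)):
    × closes — contains both d and ¬d.
All 2 branches close.
Every branch closed, so the premises entail the conclusion.

Yes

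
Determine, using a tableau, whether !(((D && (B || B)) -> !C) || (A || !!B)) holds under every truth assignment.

Assume the negation and expand:
Initial set: {!!(((D && (B || B)) -> !C) || (A || !!B))}.
!!(((D && (B || B)) -> !C) || (A || !!B)): β-rule — branch into ((D && (B || B)) -> !C)  //  (A || !!B).
  branch 1 (add ((D && (B || B)) -> !C)):
    ((D && (B || B)) -> !C): β-rule — branch into !(D && (B || B))  //  !C.
      branch 1.1 (add !(D && (B || B))):
        !(D && (B || B)): β-rule — branch into !D  //  !(B || B).
          branch 1.1.1 (add !D):
            ○ open, literals {D=F}.
          branch 1.1.2 (add !(B || B)):
            !(B || B): α-rule — add !B, !B.
            ○ open, literals {B=F}.
      branch 1.2 (add !C):
        ○ open, literals {C=F}.
  branch 2 (add (A || !!B)):
    (A || !!B): β-rule — branch into A  //  !!B.
      branch 2.1 (add A):
        ○ open, literals {A=T}.
      branch 2.2 (add !!B):
        !!B: drop double negation, giving B.
        ○ open, literals {B=T}.
0 branches closed, 5 open.
An open branch gives a countermodel: D=F (unmentioned atoms arbitrary); under it the original formula is false.

Not valid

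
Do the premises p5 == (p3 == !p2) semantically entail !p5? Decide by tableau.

No

Initial set: {T (p5 == (p3 == !p2)); F !p5}.
T (p5 == (p3 == !p2)): β-rule — branch into T p5, T (p3 == !p2)  //  F p5, F (p3 == !p2).
  branch 1 (add T p5, T (p3 == !p2)):
    T (p3 == !p2): β-rule — branch into T p3, T !p2  //  F p3, F !p2.
      branch 1.1 (add T p3, T !p2):
        ○ open, literals {p2=false, p3=true, p5=true}.
      branch 1.2 (add F p3, F !p2):
        ○ open, literals {p2=true, p3=false, p5=true}.
  branch 2 (add F p5, F (p3 == !p2)):
    × closes — contains both p5 and !p5.
1 branch closed, 2 open.
An open branch gives a countermodel: p2=false, p3=true, p5=true (unmentioned atoms arbitrary); the premises hold there but the conclusion fails.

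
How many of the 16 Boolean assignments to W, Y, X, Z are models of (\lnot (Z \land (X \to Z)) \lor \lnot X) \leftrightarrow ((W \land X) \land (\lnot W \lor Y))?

Initial set: {T ((\lnot (Z \land (X \to Z)) \lor \lnot X) \leftrightarrow ((W \land X) \land (\lnot W \lor Y)))}.
T ((\lnot (Z \land (X \to Z)) \lor \lnot X) \leftrightarrow ((W \land X) \land (\lnot W \lor Y))): β-rule — branch into T (\lnot (Z \land (X \to Z)) \lor \lnot X), T ((W \land X) \land (\lnot W \lor Y))  //  F (\lnot (Z \land (X \to Z)) \lor \lnot X), F ((W \land X) \land (\lnot W \lor Y)).
  branch 1 (add T (\lnot (Z \land (X \to Z)) \lor \lnot X), T ((W \land X) \land (\lnot W \lor Y))):
    T ((W \land X) \land (\lnot W \lor Y)): α-rule — add T (W \land X), T (\lnot W \lor Y).
    T (W \land X): α-rule — add T W, T X.
    T (\lnot (Z \land (X \to Z)) \lor \lnot X): β-rule — branch into T \lnot (Z \land (X \to Z))  //  T \lnot X.
      branch 1.1 (add T \lnot (Z \land (X \to Z))):
        T (\lnot W \lor Y): β-rule — branch into T \lnot W  //  T Y.
          branch 1.1.1 (add T \lnot W):
            × closes — contains both W and \lnot W.
          branch 1.1.2 (add T Y):
            T \lnot (Z \land (X \to Z)): β-rule — branch into F Z  //  F (X \to Z).
              branch 1.1.2.1 (add F Z):
                ○ open, literals {W=T, X=T, Y=T, Z=F}.
              branch 1.1.2.2 (add F (X \to Z)):
                F (X \to Z): α-rule — add T X, F Z.
                ○ open, literals {W=T, X=T, Y=T, Z=F}.
      branch 1.2 (add T \lnot X):
        × closes — contains both X and \lnot X.
  branch 2 (add F (\lnot (Z \land (X \to Z)) \lor \lnot X), F ((W \land X) \land (\lnot W \lor Y))):
    F (\lnot (Z \land (X \to Z)) \lor \lnot X): α-rule — add F \lnot (Z \land (X \to Z)), F \lnot X.
    F \lnot (Z \land (X \to Z)): α-rule — add T Z, T (X \to Z).
    F ((W \land X) \land (\lnot W \lor Y)): β-rule — branch into F (W \land X)  //  F (\lnot W \lor Y).
      branch 2.1 (add F (W \land X)):
        T (X \to Z): β-rule — branch into F X  //  T Z.
          branch 2.1.1 (add F X):
            × closes — contains both X and \lnot X.
          branch 2.1.2 (add T Z):
            F (W \land X): β-rule — branch into F W  //  F X.
              branch 2.1.2.1 (add F W):
                ○ open, literals {W=F, X=T, Z=T}.
              branch 2.1.2.2 (add F X):
                × closes — contains both X and \lnot X.
      branch 2.2 (add F (\lnot W \lor Y)):
        F (\lnot W \lor Y): α-rule — add F \lnot W, F Y.
        T (X \to Z): β-rule — branch into F X  //  T Z.
          branch 2.2.1 (add F X):
            × closes — contains both X and \lnot X.
          branch 2.2.2 (add T Z):
            ○ open, literals {W=T, X=T, Y=F, Z=T}.
5 branches closed, 4 open.
Each open branch fixes some atoms; the unmentioned ones are free. Counting distinct full assignments: branch {W=T, X=T, Y=T, Z=F} (none free) contributes 1 new; branch {W=T, X=T, Y=T, Z=F} (none free) contributes 0 new; branch {W=F, X=T, Z=T} (Y) contributes 2 new; branch {W=T, X=T, Y=F, Z=T} (none free) contributes 1 new. Total: 4.

4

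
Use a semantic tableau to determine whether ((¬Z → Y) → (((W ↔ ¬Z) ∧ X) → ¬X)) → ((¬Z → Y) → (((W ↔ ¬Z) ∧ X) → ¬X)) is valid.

Assume the negation and expand:
Initial set: {F (((¬Z → Y) → (((W ↔ ¬Z) ∧ X) → ¬X)) → ((¬Z → Y) → (((W ↔ ¬Z) ∧ X) → ¬X)))}.
F (((¬Z → Y) → (((W ↔ ¬Z) ∧ X) → ¬X)) → ((¬Z → Y) → (((W ↔ ¬Z) ∧ X) → ¬X))): α-rule — add T ((¬Z → Y) → (((W ↔ ¬Z) ∧ X) → ¬X)), F ((¬Z → Y) → (((W ↔ ¬Z) ∧ X) → ¬X)).
F ((¬Z → Y) → (((W ↔ ¬Z) ∧ X) → ¬X)): α-rule — add T (¬Z → Y), F (((W ↔ ¬Z) ∧ X) → ¬X).
F (((W ↔ ¬Z) ∧ X) → ¬X): α-rule — add T ((W ↔ ¬Z) ∧ X), F ¬X.
T ((W ↔ ¬Z) ∧ X): α-rule — add T (W ↔ ¬Z), T X.
T ((¬Z → Y) → (((W ↔ ¬Z) ∧ X) → ¬X)): β-rule — branch into F (¬Z → Y)  //  T (((W ↔ ¬Z) ∧ X) → ¬X).
  branch 1 (add F (¬Z → Y)):
    F (¬Z → Y): α-rule — add T ¬Z, F Y.
    T (¬Z → Y): β-rule — branch into F ¬Z  //  T Y.
      branch 1.1 (add F ¬Z):
        × closes — contains both Z and ¬Z.
      branch 1.2 (add T Y):
        × closes — contains both Y and ¬Y.
  branch 2 (add T (((W ↔ ¬Z) ∧ X) → ¬X)):
    T (¬Z → Y): β-rule — branch into F ¬Z  //  T Y.
      branch 2.1 (add F ¬Z):
        T (W ↔ ¬Z): β-rule — branch into T W, T ¬Z  //  F W, F ¬Z.
          branch 2.1.1 (add T W, T ¬Z):
            × closes — contains both Z and ¬Z.
          branch 2.1.2 (add F W, F ¬Z):
            T (((W ↔ ¬Z) ∧ X) → ¬X): β-rule — branch into F ((W ↔ ¬Z) ∧ X)  //  T ¬X.
              branch 2.1.2.1 (add F ((W ↔ ¬Z) ∧ X)):
                F ((W ↔ ¬Z) ∧ X): β-rule — branch into F (W ↔ ¬Z)  //  F X.
                  branch 2.1.2.1.1 (add F (W ↔ ¬Z)):
                    F (W ↔ ¬Z): β-rule — branch into T W, F ¬Z  //  F W, T ¬Z.
                      branch 2.1.2.1.1.1 (add T W, F ¬Z):
                        × closes — contains both W and ¬W.
                      branch 2.1.2.1.1.2 (add F W, T ¬Z):
                        × closes — contains both Z and ¬Z.
                  branch 2.1.2.1.2 (add F X):
                    × closes — contains both X and ¬X.
              branch 2.1.2.2 (add T ¬X):
                × closes — contains both X and ¬X.
      branch 2.2 (add T Y):
        T (W ↔ ¬Z): β-rule — branch into T W, T ¬Z  //  F W, F ¬Z.
          branch 2.2.1 (add T W, T ¬Z):
            T (((W ↔ ¬Z) ∧ X) → ¬X): β-rule — branch into F ((W ↔ ¬Z) ∧ X)  //  T ¬X.
              branch 2.2.1.1 (add F ((W ↔ ¬Z) ∧ X)):
                F ((W ↔ ¬Z) ∧ X): β-rule — branch into F (W ↔ ¬Z)  //  F X.
                  branch 2.2.1.1.1 (add F (W ↔ ¬Z)):
                    F (W ↔ ¬Z): β-rule — branch into T W, F ¬Z  //  F W, T ¬Z.
                      branch 2.2.1.1.1.1 (add T W, F ¬Z):
                        × closes — contains both Z and ¬Z.
                      branch 2.2.1.1.1.2 (add F W, T ¬Z):
                        × closes — contains both W and ¬W.
                  branch 2.2.1.1.2 (add F X):
                    × closes — contains both X and ¬X.
              branch 2.2.1.2 (add T ¬X):
                × closes — contains both X and ¬X.
          branch 2.2.2 (add F W, F ¬Z):
            T (((W ↔ ¬Z) ∧ X) → ¬X): β-rule — branch into F ((W ↔ ¬Z) ∧ X)  //  T ¬X.
              branch 2.2.2.1 (add F ((W ↔ ¬Z) ∧ X)):
                F ((W ↔ ¬Z) ∧ X): β-rule — branch into F (W ↔ ¬Z)  //  F X.
                  branch 2.2.2.1.1 (add F (W ↔ ¬Z)):
                    F (W ↔ ¬Z): β-rule — branch into T W, F ¬Z  //  F W, T ¬Z.
                      branch 2.2.2.1.1.1 (add T W, F ¬Z):
                        × closes — contains both W and ¬W.
                      branch 2.2.2.1.1.2 (add F W, T ¬Z):
                        × closes — contains both Z and ¬Z.
                  branch 2.2.2.1.2 (add F X):
                    × closes — contains both X and ¬X.
              branch 2.2.2.2 (add T ¬X):
                × closes — contains both X and ¬X.
All 15 branches close.
Every branch closed, so the negation is unsatisfiable and the formula is valid.

Valid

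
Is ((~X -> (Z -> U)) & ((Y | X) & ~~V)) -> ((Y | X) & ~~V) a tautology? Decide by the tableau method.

Valid

Assume the negation and expand:
Initial set: {~(((~X -> (Z -> U)) & ((Y | X) & ~~V)) -> ((Y | X) & ~~V))}.
~(((~X -> (Z -> U)) & ((Y | X) & ~~V)) -> ((Y | X) & ~~V)): α-rule — add ((~X -> (Z -> U)) & ((Y | X) & ~~V)), ~((Y | X) & ~~V).
((~X -> (Z -> U)) & ((Y | X) & ~~V)): α-rule — add (~X -> (Z -> U)), ((Y | X) & ~~V).
((Y | X) & ~~V): α-rule — add (Y | X), ~~V.
~~V: drop double negation, giving V.
~((Y | X) & ~~V): β-rule — branch into ~(Y | X)  //  ~~~V.
  branch 1 (add ~(Y | X)):
    ~(Y | X): α-rule — add ~Y, ~X.
    (~X -> (Z -> U)): β-rule — branch into ~~X  //  (Z -> U).
      branch 1.1 (add ~~X):
        × closes — contains both X and ~X.
      branch 1.2 (add (Z -> U)):
        (Y | X): β-rule — branch into Y  //  X.
          branch 1.2.1 (add Y):
            × closes — contains both Y and ~Y.
          branch 1.2.2 (add X):
            × closes — contains both X and ~X.
  branch 2 (add ~~~V):
    ~~~V: drop double negation, giving ~V.
    × closes — contains both V and ~V.
All 4 branches close.
Every branch closed, so the negation is unsatisfiable and the formula is valid.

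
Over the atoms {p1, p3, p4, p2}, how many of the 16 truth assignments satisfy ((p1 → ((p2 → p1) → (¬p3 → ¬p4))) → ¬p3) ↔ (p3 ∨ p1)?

4

Initial set: {(((p1 → ((p2 → p1) → (¬p3 → ¬p4))) → ¬p3) ↔ (p3 ∨ p1))}.
(((p1 → ((p2 → p1) → (¬p3 → ¬p4))) → ¬p3) ↔ (p3 ∨ p1)): β-rule — branch into ((p1 → ((p2 → p1) → (¬p3 → ¬p4))) → ¬p3), (p3 ∨ p1)  //  ¬((p1 → ((p2 → p1) → (¬p3 → ¬p4))) → ¬p3), ¬(p3 ∨ p1).
  branch 1 (add ((p1 → ((p2 → p1) → (¬p3 → ¬p4))) → ¬p3), (p3 ∨ p1)):
    ((p1 → ((p2 → p1) → (¬p3 → ¬p4))) → ¬p3): β-rule — branch into ¬(p1 → ((p2 → p1) → (¬p3 → ¬p4)))  //  ¬p3.
      branch 1.1 (add ¬(p1 → ((p2 → p1) → (¬p3 → ¬p4)))):
        ¬(p1 → ((p2 → p1) → (¬p3 → ¬p4))): α-rule — add p1, ¬((p2 → p1) → (¬p3 → ¬p4)).
        ¬((p2 → p1) → (¬p3 → ¬p4)): α-rule — add (p2 → p1), ¬(¬p3 → ¬p4).
        ¬(¬p3 → ¬p4): α-rule — add ¬p3, ¬¬p4.
        (p3 ∨ p1): β-rule — branch into p3  //  p1.
          branch 1.1.1 (add p3):
            × closes — contains both p3 and ¬p3.
          branch 1.1.2 (add p1):
            (p2 → p1): β-rule — branch into ¬p2  //  p1.
              branch 1.1.2.1 (add ¬p2):
                ○ open, literals {p1=1, p2=0, p3=0, p4=1}.
              branch 1.1.2.2 (add p1):
                ○ open, literals {p1=1, p3=0, p4=1}.
      branch 1.2 (add ¬p3):
        (p3 ∨ p1): β-rule — branch into p3  //  p1.
          branch 1.2.1 (add p3):
            × closes — contains both p3 and ¬p3.
          branch 1.2.2 (add p1):
            ○ open, literals {p1=1, p3=0}.
  branch 2 (add ¬((p1 → ((p2 → p1) → (¬p3 → ¬p4))) → ¬p3), ¬(p3 ∨ p1)):
    ¬((p1 → ((p2 → p1) → (¬p3 → ¬p4))) → ¬p3): α-rule — add (p1 → ((p2 → p1) → (¬p3 → ¬p4))), ¬¬p3.
    ¬(p3 ∨ p1): α-rule — add ¬p3, ¬p1.
    × closes — contains both p3 and ¬p3.
3 branches closed, 3 open.
Each open branch fixes some atoms; the unmentioned ones are free. Counting distinct full assignments: branch {p1=1, p2=0, p3=0, p4=1} (none free) contributes 1 new; branch {p1=1, p3=0, p4=1} (p2) contributes 1 new; branch {p1=1, p3=0} (p4, p2) contributes 2 new. Total: 4.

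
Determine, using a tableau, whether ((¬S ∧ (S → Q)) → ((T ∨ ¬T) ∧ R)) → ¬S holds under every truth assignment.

Not valid

Assume the negation and expand:
Initial set: {¬(((¬S ∧ (S → Q)) → ((T ∨ ¬T) ∧ R)) → ¬S)}.
¬(((¬S ∧ (S → Q)) → ((T ∨ ¬T) ∧ R)) → ¬S): α-rule — add ((¬S ∧ (S → Q)) → ((T ∨ ¬T) ∧ R)), ¬¬S.
((¬S ∧ (S → Q)) → ((T ∨ ¬T) ∧ R)): β-rule — branch into ¬(¬S ∧ (S → Q))  //  ((T ∨ ¬T) ∧ R).
  branch 1 (add ¬(¬S ∧ (S → Q))):
    ¬(¬S ∧ (S → Q)): β-rule — branch into ¬¬S  //  ¬(S → Q).
      branch 1.1 (add ¬¬S):
        ○ open, literals {S=true}.
      branch 1.2 (add ¬(S → Q)):
        ¬(S → Q): α-rule — add S, ¬Q.
        ○ open, literals {Q=false, S=true}.
  branch 2 (add ((T ∨ ¬T) ∧ R)):
    ((T ∨ ¬T) ∧ R): α-rule — add (T ∨ ¬T), R.
    (T ∨ ¬T): β-rule — branch into T  //  ¬T.
      branch 2.1 (add T):
        ○ open, literals {R=true, S=true, T=true}.
      branch 2.2 (add ¬T):
        ○ open, literals {R=true, S=true, T=false}.
0 branches closed, 4 open.
An open branch gives a countermodel: S=true (unmentioned atoms arbitrary); under it the original formula is false.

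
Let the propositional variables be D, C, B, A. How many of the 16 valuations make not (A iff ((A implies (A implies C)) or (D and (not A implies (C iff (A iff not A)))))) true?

10

Initial set: {not (A iff ((A implies (A implies C)) or (D and (not A implies (C iff (A iff not A))))))}.
not (A iff ((A implies (A implies C)) or (D and (not A implies (C iff (A iff not A)))))): β-rule — branch into A, not ((A implies (A implies C)) or (D and (not A implies (C iff (A iff not A)))))  //  not A, ((A implies (A implies C)) or (D and (not A implies (C iff (A iff not A))))).
  branch 1 (add A, not ((A implies (A implies C)) or (D and (not A implies (C iff (A iff not A)))))):
    not ((A implies (A implies C)) or (D and (not A implies (C iff (A iff not A))))): α-rule — add not (A implies (A implies C)), not (D and (not A implies (C iff (A iff not A)))).
    not (A implies (A implies C)): α-rule — add A, not (A implies C).
    not (A implies C): α-rule — add A, not C.
    not (D and (not A implies (C iff (A iff not A)))): β-rule — branch into not D  //  not (not A implies (C iff (A iff not A))).
      branch 1.1 (add not D):
        ○ open, literals {A=T, C=F, D=F}.
      branch 1.2 (add not (not A implies (C iff (A iff not A)))):
        not (not A implies (C iff (A iff not A))): α-rule — add not A, not (C iff (A iff not A)).
        × closes — contains both A and not A.
  branch 2 (add not A, ((A implies (A implies C)) or (D and (not A implies (C iff (A iff not A)))))):
    ((A implies (A implies C)) or (D and (not A implies (C iff (A iff not A))))): β-rule — branch into (A implies (A implies C))  //  (D and (not A implies (C iff (A iff not A)))).
      branch 2.1 (add (A implies (A implies C))):
        (A implies (A implies C)): β-rule — branch into not A  //  (A implies C).
          branch 2.1.1 (add not A):
            ○ open, literals {A=F}.
          branch 2.1.2 (add (A implies C)):
            (A implies C): β-rule — branch into not A  //  C.
              branch 2.1.2.1 (add not A):
                ○ open, literals {A=F}.
              branch 2.1.2.2 (add C):
                ○ open, literals {A=F, C=T}.
      branch 2.2 (add (D and (not A implies (C iff (A iff not A))))):
        (D and (not A implies (C iff (A iff not A)))): α-rule — add D, (not A implies (C iff (A iff not A))).
        (not A implies (C iff (A iff not A))): β-rule — branch into not not A  //  (C iff (A iff not A)).
          branch 2.2.1 (add not not A):
            × closes — contains both A and not A.
          branch 2.2.2 (add (C iff (A iff not A))):
            (C iff (A iff not A)): β-rule — branch into C, (A iff not A)  //  not C, not (A iff not A).
              branch 2.2.2.1 (add C, (A iff not A)):
                (A iff not A): β-rule — branch into A, not A  //  not A, not not A.
                  branch 2.2.2.1.1 (add A, not A):
                    × closes — contains both A and not A.
                  branch 2.2.2.1.2 (add not A, not not A):
                    × closes — contains both A and not A.
              branch 2.2.2.2 (add not C, not (A iff not A)):
                not (A iff not A): β-rule — branch into A, not not A  //  not A, not A.
                  branch 2.2.2.2.1 (add A, not not A):
                    × closes — contains both A and not A.
                  branch 2.2.2.2.2 (add not A, not A):
                    ○ open, literals {A=F, C=F, D=T}.
5 branches closed, 5 open.
Each open branch fixes some atoms; the unmentioned ones are free. Counting distinct full assignments: branch {A=T, C=F, D=F} (B) contributes 2 new; branch {A=F} (D, C, B) contributes 8 new; branch {A=F} (D, C, B) contributes 0 new; branch {A=F, C=T} (D, B) contributes 0 new; branch {A=F, C=F, D=T} (B) contributes 0 new. Total: 10.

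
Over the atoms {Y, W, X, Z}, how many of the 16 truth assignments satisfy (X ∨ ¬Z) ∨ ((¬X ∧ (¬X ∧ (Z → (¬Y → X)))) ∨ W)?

Initial set: {((X ∨ ¬Z) ∨ ((¬X ∧ (¬X ∧ (Z → (¬Y → X)))) ∨ W))}.
((X ∨ ¬Z) ∨ ((¬X ∧ (¬X ∧ (Z → (¬Y → X)))) ∨ W)): β-rule — branch into (X ∨ ¬Z)  //  ((¬X ∧ (¬X ∧ (Z → (¬Y → X)))) ∨ W).
  branch 1 (add (X ∨ ¬Z)):
    (X ∨ ¬Z): β-rule — branch into X  //  ¬Z.
      branch 1.1 (add X):
        ○ open, literals {X=true}.
      branch 1.2 (add ¬Z):
        ○ open, literals {Z=false}.
  branch 2 (add ((¬X ∧ (¬X ∧ (Z → (¬Y → X)))) ∨ W)):
    ((¬X ∧ (¬X ∧ (Z → (¬Y → X)))) ∨ W): β-rule — branch into (¬X ∧ (¬X ∧ (Z → (¬Y → X))))  //  W.
      branch 2.1 (add (¬X ∧ (¬X ∧ (Z → (¬Y → X))))):
        (¬X ∧ (¬X ∧ (Z → (¬Y → X)))): α-rule — add ¬X, (¬X ∧ (Z → (¬Y → X))).
        (¬X ∧ (Z → (¬Y → X))): α-rule — add ¬X, (Z → (¬Y → X)).
        (Z → (¬Y → X)): β-rule — branch into ¬Z  //  (¬Y → X).
          branch 2.1.1 (add ¬Z):
            ○ open, literals {X=false, Z=false}.
          branch 2.1.2 (add (¬Y → X)):
            (¬Y → X): β-rule — branch into ¬¬Y  //  X.
              branch 2.1.2.1 (add ¬¬Y):
                ○ open, literals {X=false, Y=true}.
              branch 2.1.2.2 (add X):
                × closes — contains both X and ¬X.
      branch 2.2 (add W):
        ○ open, literals {W=true}.
1 branch closed, 5 open.
Each open branch fixes some atoms; the unmentioned ones are free. Counting distinct full assignments: branch {X=true} (Y, W, Z) contributes 8 new; branch {Z=false} (Y, W, X) contributes 4 new; branch {X=false, Z=false} (Y, W) contributes 0 new; branch {X=false, Y=true} (W, Z) contributes 2 new; branch {W=true} (Y, X, Z) contributes 1 new. Total: 15.

15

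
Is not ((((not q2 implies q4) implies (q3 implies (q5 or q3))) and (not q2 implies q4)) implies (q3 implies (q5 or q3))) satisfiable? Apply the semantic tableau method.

Unsatisfiable

Initial set: {not ((((not q2 implies q4) implies (q3 implies (q5 or q3))) and (not q2 implies q4)) implies (q3 implies (q5 or q3)))}.
not ((((not q2 implies q4) implies (q3 implies (q5 or q3))) and (not q2 implies q4)) implies (q3 implies (q5 or q3))): α-rule — add (((not q2 implies q4) implies (q3 implies (q5 or q3))) and (not q2 implies q4)), not (q3 implies (q5 or q3)).
(((not q2 implies q4) implies (q3 implies (q5 or q3))) and (not q2 implies q4)): α-rule — add ((not q2 implies q4) implies (q3 implies (q5 or q3))), (not q2 implies q4).
not (q3 implies (q5 or q3)): α-rule — add q3, not (q5 or q3).
not (q5 or q3): α-rule — add not q5, not q3.
× closes — contains both q3 and not q3.
All 1 branch closes.
Every branch closed; the formula is unsatisfiable.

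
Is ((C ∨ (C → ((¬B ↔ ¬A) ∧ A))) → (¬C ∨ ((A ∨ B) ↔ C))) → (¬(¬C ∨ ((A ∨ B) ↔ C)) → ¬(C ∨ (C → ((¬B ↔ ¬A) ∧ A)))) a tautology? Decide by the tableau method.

Valid

Assume the negation and expand:
Initial set: {F (((C ∨ (C → ((¬B ↔ ¬A) ∧ A))) → (¬C ∨ ((A ∨ B) ↔ C))) → (¬(¬C ∨ ((A ∨ B) ↔ C)) → ¬(C ∨ (C → ((¬B ↔ ¬A) ∧ A)))))}.
F (((C ∨ (C → ((¬B ↔ ¬A) ∧ A))) → (¬C ∨ ((A ∨ B) ↔ C))) → (¬(¬C ∨ ((A ∨ B) ↔ C)) → ¬(C ∨ (C → ((¬B ↔ ¬A) ∧ A))))): α-rule — add T ((C ∨ (C → ((¬B ↔ ¬A) ∧ A))) → (¬C ∨ ((A ∨ B) ↔ C))), F (¬(¬C ∨ ((A ∨ B) ↔ C)) → ¬(C ∨ (C → ((¬B ↔ ¬A) ∧ A)))).
F (¬(¬C ∨ ((A ∨ B) ↔ C)) → ¬(C ∨ (C → ((¬B ↔ ¬A) ∧ A)))): α-rule — add T ¬(¬C ∨ ((A ∨ B) ↔ C)), F ¬(C ∨ (C → ((¬B ↔ ¬A) ∧ A))).
T ¬(¬C ∨ ((A ∨ B) ↔ C)): α-rule — add F ¬C, F ((A ∨ B) ↔ C).
T ((C ∨ (C → ((¬B ↔ ¬A) ∧ A))) → (¬C ∨ ((A ∨ B) ↔ C))): β-rule — branch into F (C ∨ (C → ((¬B ↔ ¬A) ∧ A)))  //  T (¬C ∨ ((A ∨ B) ↔ C)).
  branch 1 (add F (C ∨ (C → ((¬B ↔ ¬A) ∧ A)))):
    F (C ∨ (C → ((¬B ↔ ¬A) ∧ A))): α-rule — add F C, F (C → ((¬B ↔ ¬A) ∧ A)).
    × closes — contains both C and ¬C.
  branch 2 (add T (¬C ∨ ((A ∨ B) ↔ C))):
    F ¬(C ∨ (C → ((¬B ↔ ¬A) ∧ A))): β-rule — branch into T C  //  T (C → ((¬B ↔ ¬A) ∧ A)).
      branch 2.1 (add T C):
        F ((A ∨ B) ↔ C): β-rule — branch into T (A ∨ B), F C  //  F (A ∨ B), T C.
          branch 2.1.1 (add T (A ∨ B), F C):
            × closes — contains both C and ¬C.
          branch 2.1.2 (add F (A ∨ B), T C):
            F (A ∨ B): α-rule — add F A, F B.
            T (¬C ∨ ((A ∨ B) ↔ C)): β-rule — branch into T ¬C  //  T ((A ∨ B) ↔ C).
              branch 2.1.2.1 (add T ¬C):
                × closes — contains both C and ¬C.
              branch 2.1.2.2 (add T ((A ∨ B) ↔ C)):
                T ((A ∨ B) ↔ C): β-rule — branch into T (A ∨ B), T C  //  F (A ∨ B), F C.
                  branch 2.1.2.2.1 (add T (A ∨ B), T C):
                    T (A ∨ B): β-rule — branch into T A  //  T B.
                      branch 2.1.2.2.1.1 (add T A):
                        × closes — contains both A and ¬A.
                      branch 2.1.2.2.1.2 (add T B):
                        × closes — contains both B and ¬B.
                  branch 2.1.2.2.2 (add F (A ∨ B), F C):
                    × closes — contains both C and ¬C.
      branch 2.2 (add T (C → ((¬B ↔ ¬A) ∧ A))):
        F ((A ∨ B) ↔ C): β-rule — branch into T (A ∨ B), F C  //  F (A ∨ B), T C.
          branch 2.2.1 (add T (A ∨ B), F C):
            × closes — contains both C and ¬C.
          branch 2.2.2 (add F (A ∨ B), T C):
            F (A ∨ B): α-rule — add F A, F B.
            T (¬C ∨ ((A ∨ B) ↔ C)): β-rule — branch into T ¬C  //  T ((A ∨ B) ↔ C).
              branch 2.2.2.1 (add T ¬C):
                × closes — contains both C and ¬C.
              branch 2.2.2.2 (add T ((A ∨ B) ↔ C)):
                T (C → ((¬B ↔ ¬A) ∧ A)): β-rule — branch into F C  //  T ((¬B ↔ ¬A) ∧ A).
                  branch 2.2.2.2.1 (add F C):
                    × closes — contains both C and ¬C.
                  branch 2.2.2.2.2 (add T ((¬B ↔ ¬A) ∧ A)):
                    T ((¬B ↔ ¬A) ∧ A): α-rule — add T (¬B ↔ ¬A), T A.
                    × closes — contains both A and ¬A.
All 10 branches close.
Every branch closed, so the negation is unsatisfiable and the formula is valid.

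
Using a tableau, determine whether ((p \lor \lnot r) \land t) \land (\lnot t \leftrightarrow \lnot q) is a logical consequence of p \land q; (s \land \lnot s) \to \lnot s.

Initial set: {(p \land q); ((s \land \lnot s) \to \lnot s); \lnot (((p \lor \lnot r) \land t) \land (\lnot t \leftrightarrow \lnot q))}.
(p \land q): α-rule — add p, q.
((s \land \lnot s) \to \lnot s): β-rule — branch into \lnot (s \land \lnot s)  //  \lnot s.
  branch 1 (add \lnot (s \land \lnot s)):
    \lnot (((p \lor \lnot r) \land t) \land (\lnot t \leftrightarrow \lnot q)): β-rule — branch into \lnot ((p \lor \lnot r) \land t)  //  \lnot (\lnot t \leftrightarrow \lnot q).
      branch 1.1 (add \lnot ((p \lor \lnot r) \land t)):
        \lnot (s \land \lnot s): β-rule — branch into \lnot s  //  \lnot \lnot s.
          branch 1.1.1 (add \lnot s):
            \lnot ((p \lor \lnot r) \land t): β-rule — branch into \lnot (p \lor \lnot r)  //  \lnot t.
              branch 1.1.1.1 (add \lnot (p \lor \lnot r)):
                \lnot (p \lor \lnot r): α-rule — add \lnot p, \lnot \lnot r.
                × closes — contains both p and \lnot p.
              branch 1.1.1.2 (add \lnot t):
                ○ open, literals {p=1, q=1, s=0, t=0}.
          branch 1.1.2 (add \lnot \lnot s):
            \lnot ((p \lor \lnot r) \land t): β-rule — branch into \lnot (p \lor \lnot r)  //  \lnot t.
              branch 1.1.2.1 (add \lnot (p \lor \lnot r)):
                \lnot (p \lor \lnot r): α-rule — add \lnot p, \lnot \lnot r.
                × closes — contains both p and \lnot p.
              branch 1.1.2.2 (add \lnot t):
                ○ open, literals {p=1, q=1, s=1, t=0}.
      branch 1.2 (add \lnot (\lnot t \leftrightarrow \lnot q)):
        \lnot (s \land \lnot s): β-rule — branch into \lnot s  //  \lnot \lnot s.
          branch 1.2.1 (add \lnot s):
            \lnot (\lnot t \leftrightarrow \lnot q): β-rule — branch into \lnot t, \lnot \lnot q  //  \lnot \lnot t, \lnot q.
              branch 1.2.1.1 (add \lnot t, \lnot \lnot q):
                ○ open, literals {p=1, q=1, s=0, t=0}.
              branch 1.2.1.2 (add \lnot \lnot t, \lnot q):
                × closes — contains both q and \lnot q.
          branch 1.2.2 (add \lnot \lnot s):
            \lnot (\lnot t \leftrightarrow \lnot q): β-rule — branch into \lnot t, \lnot \lnot q  //  \lnot \lnot t, \lnot q.
              branch 1.2.2.1 (add \lnot t, \lnot \lnot q):
                ○ open, literals {p=1, q=1, s=1, t=0}.
              branch 1.2.2.2 (add \lnot \lnot t, \lnot q):
                × closes — contains both q and \lnot q.
  branch 2 (add \lnot s):
    \lnot (((p \lor \lnot r) \land t) \land (\lnot t \leftrightarrow \lnot q)): β-rule — branch into \lnot ((p \lor \lnot r) \land t)  //  \lnot (\lnot t \leftrightarrow \lnot q).
      branch 2.1 (add \lnot ((p \lor \lnot r) \land t)):
        \lnot ((p \lor \lnot r) \land t): β-rule — branch into \lnot (p \lor \lnot r)  //  \lnot t.
          branch 2.1.1 (add \lnot (p \lor \lnot r)):
            \lnot (p \lor \lnot r): α-rule — add \lnot p, \lnot \lnot r.
            × closes — contains both p and \lnot p.
          branch 2.1.2 (add \lnot t):
            ○ open, literals {p=1, q=1, s=0, t=0}.
      branch 2.2 (add \lnot (\lnot t \leftrightarrow \lnot q)):
        \lnot (\lnot t \leftrightarrow \lnot q): β-rule — branch into \lnot t, \lnot \lnot q  //  \lnot \lnot t, \lnot q.
          branch 2.2.1 (add \lnot t, \lnot \lnot q):
            ○ open, literals {p=1, q=1, s=0, t=0}.
          branch 2.2.2 (add \lnot \lnot t, \lnot q):
            × closes — contains both q and \lnot q.
6 branches closed, 6 open.
An open branch gives a countermodel: p=1, q=1, s=0, t=0 (unmentioned atoms arbitrary); the premises hold there but the conclusion fails.

No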